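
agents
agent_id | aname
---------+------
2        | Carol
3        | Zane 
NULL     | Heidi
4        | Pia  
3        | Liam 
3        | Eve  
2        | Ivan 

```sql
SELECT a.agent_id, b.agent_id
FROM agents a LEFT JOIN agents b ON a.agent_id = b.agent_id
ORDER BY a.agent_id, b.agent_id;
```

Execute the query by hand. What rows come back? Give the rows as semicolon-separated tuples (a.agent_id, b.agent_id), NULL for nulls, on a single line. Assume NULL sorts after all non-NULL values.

(2, 2); (2, 2); (2, 2); (2, 2); (3, 3); (3, 3); (3, 3); (3, 3); (3, 3); (3, 3); (3, 3); (3, 3); (3, 3); (4, 4); (NULL, NULL)

LEFT JOIN keeps every row from `agents a`; unmatched rows get NULL for `agents b`'s columns.
Matching on a.agent_id = b.agent_id. A NULL in a compared column never satisfies the condition.
- agent_id=2: 2 matching b row(s), so 2 row(s) emitted.
- agent_id=3: 3 matching b row(s), so 3 row(s) emitted.
- agent_id=NULL: no b row matches, row kept with b columns NULL.
- agent_id=4: 1 matching b row(s), so 1 row(s) emitted.
- agent_id=3: 3 matching b row(s), so 3 row(s) emitted.
- agent_id=3: 3 matching b row(s), so 3 row(s) emitted.
- agent_id=2: 2 matching b row(s), so 2 row(s) emitted.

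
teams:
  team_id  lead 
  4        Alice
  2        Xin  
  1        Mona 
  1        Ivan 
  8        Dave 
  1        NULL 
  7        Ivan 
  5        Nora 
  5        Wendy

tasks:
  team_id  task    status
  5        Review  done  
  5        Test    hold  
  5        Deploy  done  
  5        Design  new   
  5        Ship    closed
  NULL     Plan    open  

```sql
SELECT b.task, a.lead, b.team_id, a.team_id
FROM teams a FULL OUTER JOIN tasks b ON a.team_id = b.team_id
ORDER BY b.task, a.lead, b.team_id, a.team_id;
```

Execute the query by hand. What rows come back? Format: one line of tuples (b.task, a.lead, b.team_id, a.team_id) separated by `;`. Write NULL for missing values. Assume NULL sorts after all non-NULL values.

(Deploy, Nora, 5, 5); (Deploy, Wendy, 5, 5); (Design, Nora, 5, 5); (Design, Wendy, 5, 5); (Plan, NULL, NULL, NULL); (Review, Nora, 5, 5); (Review, Wendy, 5, 5); (Ship, Nora, 5, 5); (Ship, Wendy, 5, 5); (Test, Nora, 5, 5); (Test, Wendy, 5, 5); (NULL, Alice, NULL, 4); (NULL, Dave, NULL, 8); (NULL, Ivan, NULL, 1); (NULL, Ivan, NULL, 7); (NULL, Mona, NULL, 1); (NULL, Xin, NULL, 2); (NULL, NULL, NULL, 1)

FULL OUTER JOIN keeps every row from both sides; unmatched rows get NULL for the other side's columns.
Matching on a.team_id = b.team_id. A NULL in a compared column never satisfies the condition.
- a row (team_id=4): no match → kept, b columns NULL.
- a row (team_id=2): no match → kept, b columns NULL.
- a row (team_id=1): no match → kept, b columns NULL.
- a row (team_id=1): no match → kept, b columns NULL.
- a row (team_id=8): no match → kept, b columns NULL.
- a row (team_id=1): no match → kept, b columns NULL.
- a row (team_id=7): no match → kept, b columns NULL.
- a row (team_id=5): matches 5 b row(s) → 5 output row(s).
- a row (team_id=5): matches 5 b row(s) → 5 output row(s).
- 1 row(s) from b found no a partner → padded with NULL.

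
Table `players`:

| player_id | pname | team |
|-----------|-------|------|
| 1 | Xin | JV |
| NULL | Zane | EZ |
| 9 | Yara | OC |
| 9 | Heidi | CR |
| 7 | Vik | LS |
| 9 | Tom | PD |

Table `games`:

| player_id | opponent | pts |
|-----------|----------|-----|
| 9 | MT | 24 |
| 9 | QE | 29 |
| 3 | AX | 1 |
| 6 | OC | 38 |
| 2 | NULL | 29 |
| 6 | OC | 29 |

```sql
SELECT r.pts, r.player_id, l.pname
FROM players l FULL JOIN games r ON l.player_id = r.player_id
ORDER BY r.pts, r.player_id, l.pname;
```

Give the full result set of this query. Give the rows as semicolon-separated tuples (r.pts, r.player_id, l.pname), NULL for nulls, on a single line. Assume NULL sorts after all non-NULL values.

FULL OUTER JOIN keeps every row from both sides; unmatched rows get NULL for the other side's columns.
Matching on l.player_id = r.player_id. A NULL in a compared column never satisfies the condition.
- l (player_id=1) has no partner → padded with NULL.
- l (player_id=NULL) has no partner → padded with NULL.
- l (player_id=9) pairs with 2 row(s) of r.
- l (player_id=9) pairs with 2 row(s) of r.
- l (player_id=7) has no partner → padded with NULL.
- l (player_id=9) pairs with 2 row(s) of r.
- 4 row(s) from r found no l partner → padded with NULL.

(1, 3, NULL); (24, 9, Heidi); (24, 9, Tom); (24, 9, Yara); (29, 2, NULL); (29, 6, NULL); (29, 9, Heidi); (29, 9, Tom); (29, 9, Yara); (38, 6, NULL); (NULL, NULL, Vik); (NULL, NULL, Xin); (NULL, NULL, Zane)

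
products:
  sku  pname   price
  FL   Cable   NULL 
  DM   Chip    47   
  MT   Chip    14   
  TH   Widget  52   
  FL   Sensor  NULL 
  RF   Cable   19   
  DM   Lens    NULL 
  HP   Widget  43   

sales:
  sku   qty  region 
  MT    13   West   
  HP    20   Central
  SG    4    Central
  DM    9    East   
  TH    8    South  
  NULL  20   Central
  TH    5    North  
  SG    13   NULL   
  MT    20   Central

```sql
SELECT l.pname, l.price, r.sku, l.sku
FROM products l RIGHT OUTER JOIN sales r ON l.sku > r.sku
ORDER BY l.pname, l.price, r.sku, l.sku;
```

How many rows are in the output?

18

RIGHT JOIN keeps every row from `sales`; unmatched rows get NULL for `products`'s columns.
Matching on l.sku > r.sku. A NULL in a compared column never satisfies the condition.
- sku=FL: 1 matching r row(s), so 1 row(s) emitted.
- sku=DM: no matching r row.
- sku=MT: 2 matching r row(s), so 2 row(s) emitted.
- sku=TH: 6 matching r row(s), so 6 row(s) emitted.
- sku=FL: 1 matching r row(s), so 1 row(s) emitted.
- sku=RF: 4 matching r row(s), so 4 row(s) emitted.
- sku=DM: no matching r row.
- sku=HP: 1 matching r row(s), so 1 row(s) emitted.
- plus 3 unmatched r row(s), each kept with NULL l columns.
Total: 15 matched + 3 padded = 18 rows.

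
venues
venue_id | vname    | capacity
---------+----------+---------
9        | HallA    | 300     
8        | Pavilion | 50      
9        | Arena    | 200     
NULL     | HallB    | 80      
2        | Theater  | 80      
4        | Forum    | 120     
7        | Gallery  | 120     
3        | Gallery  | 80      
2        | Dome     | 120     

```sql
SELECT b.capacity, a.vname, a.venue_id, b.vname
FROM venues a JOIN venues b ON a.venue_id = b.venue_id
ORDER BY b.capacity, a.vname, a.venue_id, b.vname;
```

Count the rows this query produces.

INNER JOIN keeps only pairs where the ON condition holds.
Matching on a.venue_id = b.venue_id. A NULL in a compared column never satisfies the condition.
- a[0] venue_id=9 → 2 match(es) in b → 2 row(s).
- a[1] venue_id=8 → 1 match(es) in b → 1 row(s).
- a[2] venue_id=9 → 2 match(es) in b → 2 row(s).
- a[3] venue_id=NULL → no match; dropped.
- a[4] venue_id=2 → 2 match(es) in b → 2 row(s).
- a[5] venue_id=4 → 1 match(es) in b → 1 row(s).
- a[6] venue_id=7 → 1 match(es) in b → 1 row(s).
- a[7] venue_id=3 → 1 match(es) in b → 1 row(s).
- a[8] venue_id=2 → 2 match(es) in b → 2 row(s).
Total: 12 rows.

12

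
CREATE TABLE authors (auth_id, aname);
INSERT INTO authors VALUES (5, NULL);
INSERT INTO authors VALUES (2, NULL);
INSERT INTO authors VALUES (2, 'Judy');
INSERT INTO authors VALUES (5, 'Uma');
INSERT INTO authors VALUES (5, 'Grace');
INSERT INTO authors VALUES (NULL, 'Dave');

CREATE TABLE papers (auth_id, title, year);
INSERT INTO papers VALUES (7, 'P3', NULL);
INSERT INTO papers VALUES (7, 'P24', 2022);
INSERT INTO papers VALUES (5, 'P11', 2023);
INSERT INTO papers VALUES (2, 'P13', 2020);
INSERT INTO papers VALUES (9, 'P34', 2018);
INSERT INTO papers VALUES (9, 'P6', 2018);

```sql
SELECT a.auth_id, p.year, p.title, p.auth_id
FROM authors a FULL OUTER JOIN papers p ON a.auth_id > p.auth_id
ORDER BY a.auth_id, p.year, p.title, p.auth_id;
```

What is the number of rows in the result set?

11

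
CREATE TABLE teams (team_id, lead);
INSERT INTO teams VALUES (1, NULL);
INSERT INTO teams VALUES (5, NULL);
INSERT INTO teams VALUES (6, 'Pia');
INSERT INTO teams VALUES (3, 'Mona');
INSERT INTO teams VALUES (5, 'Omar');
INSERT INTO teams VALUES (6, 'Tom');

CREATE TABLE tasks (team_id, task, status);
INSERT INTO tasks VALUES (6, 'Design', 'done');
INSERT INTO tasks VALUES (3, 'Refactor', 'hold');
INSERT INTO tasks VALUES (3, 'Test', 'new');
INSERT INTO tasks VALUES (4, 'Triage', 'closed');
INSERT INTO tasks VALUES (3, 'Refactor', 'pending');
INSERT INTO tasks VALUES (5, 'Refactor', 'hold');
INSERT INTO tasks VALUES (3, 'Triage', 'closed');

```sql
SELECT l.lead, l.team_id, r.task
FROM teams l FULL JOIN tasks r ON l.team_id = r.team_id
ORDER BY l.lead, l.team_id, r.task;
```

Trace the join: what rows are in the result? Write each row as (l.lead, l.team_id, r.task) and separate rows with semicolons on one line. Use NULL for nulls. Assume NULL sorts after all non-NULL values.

(Mona, 3, Refactor); (Mona, 3, Refactor); (Mona, 3, Test); (Mona, 3, Triage); (Omar, 5, Refactor); (Pia, 6, Design); (Tom, 6, Design); (NULL, 1, NULL); (NULL, 5, Refactor); (NULL, NULL, Triage)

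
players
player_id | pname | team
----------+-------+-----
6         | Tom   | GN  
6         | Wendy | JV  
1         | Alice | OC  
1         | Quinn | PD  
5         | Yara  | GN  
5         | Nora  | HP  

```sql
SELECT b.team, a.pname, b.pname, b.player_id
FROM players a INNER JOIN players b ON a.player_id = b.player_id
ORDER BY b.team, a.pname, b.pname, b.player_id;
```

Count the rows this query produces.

12

INNER JOIN keeps only pairs where the ON condition holds.
Matching on a.player_id = b.player_id.
Matched pairs: 12.
Total: 12 rows.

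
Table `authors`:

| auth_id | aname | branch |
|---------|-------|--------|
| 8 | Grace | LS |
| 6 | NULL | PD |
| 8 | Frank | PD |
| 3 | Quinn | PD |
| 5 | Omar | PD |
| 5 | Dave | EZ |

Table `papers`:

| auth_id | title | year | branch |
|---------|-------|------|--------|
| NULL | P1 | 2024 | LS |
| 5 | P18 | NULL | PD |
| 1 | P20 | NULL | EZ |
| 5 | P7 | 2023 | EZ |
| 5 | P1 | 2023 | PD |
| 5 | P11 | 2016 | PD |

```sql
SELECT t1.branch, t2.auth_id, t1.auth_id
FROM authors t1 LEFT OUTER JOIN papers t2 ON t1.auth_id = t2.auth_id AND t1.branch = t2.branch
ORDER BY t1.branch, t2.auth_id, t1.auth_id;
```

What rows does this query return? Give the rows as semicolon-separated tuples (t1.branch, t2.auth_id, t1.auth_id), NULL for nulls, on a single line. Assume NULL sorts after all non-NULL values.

(EZ, 5, 5); (LS, NULL, 8); (PD, 5, 5); (PD, 5, 5); (PD, 5, 5); (PD, NULL, 3); (PD, NULL, 6); (PD, NULL, 8)

LEFT JOIN keeps every row from `authors`; unmatched rows get NULL for `papers`'s columns.
Matching on t1.auth_id = t2.auth_id AND t1.branch = t2.branch. A NULL in a compared column never satisfies the condition.
- t1[0] auth_id=8, branch=LS → no match; kept with NULLs on the t2 side.
- t1[1] auth_id=6, branch=PD → no match; kept with NULLs on the t2 side.
- t1[2] auth_id=8, branch=PD → no match; kept with NULLs on the t2 side.
- t1[3] auth_id=3, branch=PD → no match; kept with NULLs on the t2 side.
- t1[4] auth_id=5, branch=PD → 3 match(es) in t2 → 3 row(s).
- t1[5] auth_id=5, branch=EZ → 1 match(es) in t2 → 1 row(s).
After projecting and ordering:
t1.branch | t2.auth_id | t1.auth_id
EZ | 5 | 5
LS | NULL | 8
PD | 5 | 5
PD | 5 | 5
PD | 5 | 5
PD | NULL | 3
PD | NULL | 6
PD | NULL | 8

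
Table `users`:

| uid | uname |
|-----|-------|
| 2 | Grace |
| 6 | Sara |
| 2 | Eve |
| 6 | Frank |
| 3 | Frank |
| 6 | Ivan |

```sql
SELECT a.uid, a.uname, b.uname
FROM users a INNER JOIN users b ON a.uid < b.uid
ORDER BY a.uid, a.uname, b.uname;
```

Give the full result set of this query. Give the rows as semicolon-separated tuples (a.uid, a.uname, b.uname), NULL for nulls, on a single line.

INNER JOIN keeps only pairs where the ON condition holds.
Matching on a.uid < b.uid.
- a[0] uid=2 → 4 match(es) in b → 4 row(s).
- a[1] uid=6 → no match; dropped.
- a[2] uid=2 → 4 match(es) in b → 4 row(s).
- a[3] uid=6 → no match; dropped.
- a[4] uid=3 → 3 match(es) in b → 3 row(s).
- a[5] uid=6 → no match; dropped.

(2, Eve, Frank); (2, Eve, Frank); (2, Eve, Ivan); (2, Eve, Sara); (2, Grace, Frank); (2, Grace, Frank); (2, Grace, Ivan); (2, Grace, Sara); (3, Frank, Frank); (3, Frank, Ivan); (3, Frank, Sara)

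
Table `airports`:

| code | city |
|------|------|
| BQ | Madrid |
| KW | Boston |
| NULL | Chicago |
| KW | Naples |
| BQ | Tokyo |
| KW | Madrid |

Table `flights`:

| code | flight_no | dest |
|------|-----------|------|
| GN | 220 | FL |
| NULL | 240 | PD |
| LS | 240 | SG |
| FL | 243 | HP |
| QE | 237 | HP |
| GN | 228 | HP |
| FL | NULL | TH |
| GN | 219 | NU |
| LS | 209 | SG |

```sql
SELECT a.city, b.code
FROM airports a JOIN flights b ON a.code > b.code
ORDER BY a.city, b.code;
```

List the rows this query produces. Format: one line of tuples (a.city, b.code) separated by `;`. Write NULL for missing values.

(Boston, FL); (Boston, FL); (Boston, GN); (Boston, GN); (Boston, GN); (Madrid, FL); (Madrid, FL); (Madrid, GN); (Madrid, GN); (Madrid, GN); (Naples, FL); (Naples, FL); (Naples, GN); (Naples, GN); (Naples, GN)

INNER JOIN keeps only pairs where the ON condition holds.
Matching on a.code > b.code. A NULL in a compared column never satisfies the condition.
- code=BQ: no matching b row, dropped.
- code=KW: 5 matching b row(s), so 5 row(s) emitted.
- code=NULL: no matching b row, dropped.
- code=KW: 5 matching b row(s), so 5 row(s) emitted.
- code=BQ: no matching b row, dropped.
- code=KW: 5 matching b row(s), so 5 row(s) emitted.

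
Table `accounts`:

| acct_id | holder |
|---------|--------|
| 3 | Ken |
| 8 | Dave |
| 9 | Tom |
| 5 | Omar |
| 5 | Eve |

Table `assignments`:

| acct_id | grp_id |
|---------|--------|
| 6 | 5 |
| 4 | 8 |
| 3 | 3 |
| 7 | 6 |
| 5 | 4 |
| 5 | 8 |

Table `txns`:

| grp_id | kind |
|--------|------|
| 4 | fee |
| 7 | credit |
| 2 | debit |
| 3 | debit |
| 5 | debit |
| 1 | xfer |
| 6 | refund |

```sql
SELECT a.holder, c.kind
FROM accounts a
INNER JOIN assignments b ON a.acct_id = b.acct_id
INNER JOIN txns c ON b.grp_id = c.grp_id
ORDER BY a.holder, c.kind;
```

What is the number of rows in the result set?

3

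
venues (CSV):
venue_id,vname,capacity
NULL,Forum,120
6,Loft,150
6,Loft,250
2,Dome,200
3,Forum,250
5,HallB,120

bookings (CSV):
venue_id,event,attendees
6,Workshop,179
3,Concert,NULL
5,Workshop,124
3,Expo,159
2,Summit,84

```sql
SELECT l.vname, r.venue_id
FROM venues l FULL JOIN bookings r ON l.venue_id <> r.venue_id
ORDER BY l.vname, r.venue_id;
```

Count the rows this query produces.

FULL OUTER JOIN keeps every row from both sides; unmatched rows get NULL for the other side's columns.
Matching on l.venue_id <> r.venue_id. A NULL in a compared column never satisfies the condition.
Matched pairs: 19; unmatched l rows kept: 1; unmatched r rows kept: 0.
Total: 19 matched + 1 padded = 20 rows.

20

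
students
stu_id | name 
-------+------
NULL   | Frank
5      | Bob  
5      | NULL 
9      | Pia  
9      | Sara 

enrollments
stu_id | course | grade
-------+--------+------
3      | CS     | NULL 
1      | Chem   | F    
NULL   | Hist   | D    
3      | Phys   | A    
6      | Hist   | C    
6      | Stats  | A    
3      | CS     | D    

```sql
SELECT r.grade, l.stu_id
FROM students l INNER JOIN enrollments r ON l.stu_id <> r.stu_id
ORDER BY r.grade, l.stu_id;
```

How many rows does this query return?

24

INNER JOIN keeps only pairs where the ON condition holds.
Matching on l.stu_id <> r.stu_id. A NULL in a compared column never satisfies the condition.
- l[0] stu_id=NULL → no match; dropped.
- l[1] stu_id=5 → 6 match(es) in r → 6 row(s).
- l[2] stu_id=5 → 6 match(es) in r → 6 row(s).
- l[3] stu_id=9 → 6 match(es) in r → 6 row(s).
- l[4] stu_id=9 → 6 match(es) in r → 6 row(s).
Total: 24 rows.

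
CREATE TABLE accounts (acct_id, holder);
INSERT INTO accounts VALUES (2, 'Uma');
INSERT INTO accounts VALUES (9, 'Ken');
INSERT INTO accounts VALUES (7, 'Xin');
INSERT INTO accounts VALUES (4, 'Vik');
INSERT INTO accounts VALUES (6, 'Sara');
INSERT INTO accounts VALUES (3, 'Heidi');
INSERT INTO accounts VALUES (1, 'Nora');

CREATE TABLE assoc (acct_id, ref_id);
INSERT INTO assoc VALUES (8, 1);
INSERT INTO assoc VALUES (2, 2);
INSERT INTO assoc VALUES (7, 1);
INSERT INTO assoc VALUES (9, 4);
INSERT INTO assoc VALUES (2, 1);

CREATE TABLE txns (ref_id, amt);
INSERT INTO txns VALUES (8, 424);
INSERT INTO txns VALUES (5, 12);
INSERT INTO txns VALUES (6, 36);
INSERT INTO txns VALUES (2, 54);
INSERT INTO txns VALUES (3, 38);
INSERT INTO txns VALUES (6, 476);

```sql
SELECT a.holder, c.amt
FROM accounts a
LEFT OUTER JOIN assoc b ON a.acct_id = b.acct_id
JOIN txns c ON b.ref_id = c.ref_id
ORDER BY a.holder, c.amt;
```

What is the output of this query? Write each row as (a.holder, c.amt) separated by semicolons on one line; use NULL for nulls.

(Uma, 54)

Step 1 — a LEFT JOIN b on acct_id → 8 row(s).
Then INNER JOIN `txns c` on ref_id: keep only rows whose b.ref_id appears in c.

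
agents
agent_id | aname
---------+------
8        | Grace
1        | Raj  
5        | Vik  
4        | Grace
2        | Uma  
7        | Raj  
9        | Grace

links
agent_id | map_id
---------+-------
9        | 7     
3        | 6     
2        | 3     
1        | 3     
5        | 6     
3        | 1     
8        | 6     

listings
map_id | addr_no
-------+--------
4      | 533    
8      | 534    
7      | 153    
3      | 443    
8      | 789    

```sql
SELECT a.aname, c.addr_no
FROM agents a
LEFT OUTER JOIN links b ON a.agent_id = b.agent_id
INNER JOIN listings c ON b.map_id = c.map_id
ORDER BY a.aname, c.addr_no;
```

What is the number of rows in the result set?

Step 1 — a LEFT JOIN b on agent_id → 7 row(s).
Then INNER JOIN `listings c` on map_id: keep only rows whose b.map_id appears in c.
Result: 3 row(s).

3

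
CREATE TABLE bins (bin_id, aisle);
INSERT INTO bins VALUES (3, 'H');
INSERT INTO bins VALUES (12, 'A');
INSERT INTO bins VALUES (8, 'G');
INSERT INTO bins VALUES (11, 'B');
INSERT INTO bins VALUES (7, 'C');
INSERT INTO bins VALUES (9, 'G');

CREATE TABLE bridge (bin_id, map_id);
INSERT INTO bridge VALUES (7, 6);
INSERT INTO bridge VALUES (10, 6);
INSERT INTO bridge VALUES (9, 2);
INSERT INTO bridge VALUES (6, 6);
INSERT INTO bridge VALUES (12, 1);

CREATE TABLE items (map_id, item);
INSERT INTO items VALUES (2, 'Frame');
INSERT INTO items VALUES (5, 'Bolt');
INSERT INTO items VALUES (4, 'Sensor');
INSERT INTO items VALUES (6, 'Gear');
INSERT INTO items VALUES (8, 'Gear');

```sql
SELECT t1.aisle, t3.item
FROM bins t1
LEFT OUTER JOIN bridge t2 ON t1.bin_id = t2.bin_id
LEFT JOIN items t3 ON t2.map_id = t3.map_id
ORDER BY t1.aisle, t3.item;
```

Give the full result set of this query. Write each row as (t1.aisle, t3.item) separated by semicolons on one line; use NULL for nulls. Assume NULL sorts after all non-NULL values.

(A, NULL); (B, NULL); (C, Gear); (G, Frame); (G, NULL); (H, NULL)

Step 1 — t1 LEFT JOIN t2 on bin_id → 6 row(s).
Then LEFT JOIN `items t3` on map_id: each of those 6 rows is kept; rows whose t2.map_id has no match in t3 get NULL for t3's columns.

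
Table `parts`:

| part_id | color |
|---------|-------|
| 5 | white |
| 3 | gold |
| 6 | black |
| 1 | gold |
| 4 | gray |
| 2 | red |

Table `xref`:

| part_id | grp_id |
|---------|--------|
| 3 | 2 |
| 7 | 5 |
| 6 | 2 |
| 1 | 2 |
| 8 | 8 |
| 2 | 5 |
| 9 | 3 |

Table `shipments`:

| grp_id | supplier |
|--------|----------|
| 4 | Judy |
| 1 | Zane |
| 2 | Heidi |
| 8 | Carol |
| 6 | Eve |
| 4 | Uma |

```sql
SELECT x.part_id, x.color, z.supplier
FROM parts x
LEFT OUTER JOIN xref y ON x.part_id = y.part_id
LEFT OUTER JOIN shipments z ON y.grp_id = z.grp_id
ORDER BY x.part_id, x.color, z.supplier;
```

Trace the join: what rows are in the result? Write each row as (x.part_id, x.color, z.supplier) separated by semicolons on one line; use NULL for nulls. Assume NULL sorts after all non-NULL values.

Step 1 — x LEFT JOIN y on part_id → 6 row(s).
Then LEFT JOIN `shipments z` on grp_id: each of those 6 rows is kept; rows whose y.grp_id has no match in z get NULL for z's columns.

(1, gold, Heidi); (2, red, NULL); (3, gold, Heidi); (4, gray, NULL); (5, white, NULL); (6, black, Heidi)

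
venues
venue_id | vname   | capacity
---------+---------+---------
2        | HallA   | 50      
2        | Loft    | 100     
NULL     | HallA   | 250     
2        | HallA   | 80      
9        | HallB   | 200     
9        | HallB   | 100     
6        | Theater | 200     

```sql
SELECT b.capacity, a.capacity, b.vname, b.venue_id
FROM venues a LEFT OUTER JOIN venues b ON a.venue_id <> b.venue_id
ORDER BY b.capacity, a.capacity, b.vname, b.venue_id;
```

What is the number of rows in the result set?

LEFT JOIN keeps every row from `venues a`; unmatched rows get NULL for `venues b`'s columns.
Matching on a.venue_id <> b.venue_id. A NULL in a compared column never satisfies the condition.
- a[0] venue_id=2 → 3 match(es) in b → 3 row(s).
- a[1] venue_id=2 → 3 match(es) in b → 3 row(s).
- a[2] venue_id=NULL → no match; kept with NULLs on the b side.
- a[3] venue_id=2 → 3 match(es) in b → 3 row(s).
- a[4] venue_id=9 → 4 match(es) in b → 4 row(s).
- a[5] venue_id=9 → 4 match(es) in b → 4 row(s).
- a[6] venue_id=6 → 5 match(es) in b → 5 row(s).
Total: 22 matched + 1 padded = 23 rows.

23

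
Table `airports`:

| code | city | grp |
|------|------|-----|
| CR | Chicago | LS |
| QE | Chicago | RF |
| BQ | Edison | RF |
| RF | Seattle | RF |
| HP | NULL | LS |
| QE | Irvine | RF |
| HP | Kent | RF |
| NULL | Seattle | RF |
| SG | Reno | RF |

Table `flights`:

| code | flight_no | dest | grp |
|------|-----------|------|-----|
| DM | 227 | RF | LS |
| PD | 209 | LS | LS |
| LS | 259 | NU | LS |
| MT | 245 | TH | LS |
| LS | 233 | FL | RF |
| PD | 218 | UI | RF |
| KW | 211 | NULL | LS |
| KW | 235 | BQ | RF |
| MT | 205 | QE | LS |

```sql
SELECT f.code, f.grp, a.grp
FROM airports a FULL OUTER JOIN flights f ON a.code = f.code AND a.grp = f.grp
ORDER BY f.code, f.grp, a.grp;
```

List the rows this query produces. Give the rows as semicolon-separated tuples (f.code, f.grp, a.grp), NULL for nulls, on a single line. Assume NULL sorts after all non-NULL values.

(DM, LS, NULL); (KW, LS, NULL); (KW, RF, NULL); (LS, LS, NULL); (LS, RF, NULL); (MT, LS, NULL); (MT, LS, NULL); (PD, LS, NULL); (PD, RF, NULL); (NULL, NULL, LS); (NULL, NULL, LS); (NULL, NULL, RF); (NULL, NULL, RF); (NULL, NULL, RF); (NULL, NULL, RF); (NULL, NULL, RF); (NULL, NULL, RF); (NULL, NULL, RF)

FULL OUTER JOIN keeps every row from both sides; unmatched rows get NULL for the other side's columns.
Matching on a.code = f.code AND a.grp = f.grp. A NULL in a compared column never satisfies the condition.
- a row (code=CR, grp=LS): no match → kept, f columns NULL.
- a row (code=QE, grp=RF): no match → kept, f columns NULL.
- a row (code=BQ, grp=RF): no match → kept, f columns NULL.
- a row (code=RF, grp=RF): no match → kept, f columns NULL.
- a row (code=HP, grp=LS): no match → kept, f columns NULL.
- a row (code=QE, grp=RF): no match → kept, f columns NULL.
- a row (code=HP, grp=RF): no match → kept, f columns NULL.
- a row (code=NULL, grp=RF): no match → kept, f columns NULL.
- a row (code=SG, grp=RF): no match → kept, f columns NULL.
- 9 row(s) from f found no a partner → padded with NULL.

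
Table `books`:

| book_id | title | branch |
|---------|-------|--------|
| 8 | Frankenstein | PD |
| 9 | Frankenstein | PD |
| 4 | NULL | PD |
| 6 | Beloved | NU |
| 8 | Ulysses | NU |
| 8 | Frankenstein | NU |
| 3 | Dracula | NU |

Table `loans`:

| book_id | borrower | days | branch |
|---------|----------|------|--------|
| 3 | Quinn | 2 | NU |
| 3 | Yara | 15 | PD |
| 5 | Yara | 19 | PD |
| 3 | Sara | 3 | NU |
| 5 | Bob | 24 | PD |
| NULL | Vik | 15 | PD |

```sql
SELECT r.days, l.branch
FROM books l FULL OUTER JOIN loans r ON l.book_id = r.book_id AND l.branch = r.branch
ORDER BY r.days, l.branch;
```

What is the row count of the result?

12

FULL OUTER JOIN keeps every row from both sides; unmatched rows get NULL for the other side's columns.
Matching on l.book_id = r.book_id AND l.branch = r.branch. A NULL in a compared column never satisfies the condition.
Matched pairs: 2; unmatched l rows kept: 6; unmatched r rows kept: 4.
Total: 2 matched + 10 padded = 12 rows.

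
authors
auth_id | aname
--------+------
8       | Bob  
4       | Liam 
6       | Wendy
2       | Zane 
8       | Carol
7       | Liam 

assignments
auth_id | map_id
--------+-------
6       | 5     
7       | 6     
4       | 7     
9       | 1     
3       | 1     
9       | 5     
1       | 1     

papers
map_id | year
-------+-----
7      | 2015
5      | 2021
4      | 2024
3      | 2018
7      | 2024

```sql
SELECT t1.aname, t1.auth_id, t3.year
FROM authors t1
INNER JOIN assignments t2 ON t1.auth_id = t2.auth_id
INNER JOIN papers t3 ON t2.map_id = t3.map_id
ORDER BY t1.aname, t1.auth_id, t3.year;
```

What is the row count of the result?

3

Step 1 — t1 INNER JOIN t2 on auth_id → 3 row(s).
Then INNER JOIN `papers t3` on map_id: keep only rows whose t2.map_id appears in t3.
Result: 3 row(s).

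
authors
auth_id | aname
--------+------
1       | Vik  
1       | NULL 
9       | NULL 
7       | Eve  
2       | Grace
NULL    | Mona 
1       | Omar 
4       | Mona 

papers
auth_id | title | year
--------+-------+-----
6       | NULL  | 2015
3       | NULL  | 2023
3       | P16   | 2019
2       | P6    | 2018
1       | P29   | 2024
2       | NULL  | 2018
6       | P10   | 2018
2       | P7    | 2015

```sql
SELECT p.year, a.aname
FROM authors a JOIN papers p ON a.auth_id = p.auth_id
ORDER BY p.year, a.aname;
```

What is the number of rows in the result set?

6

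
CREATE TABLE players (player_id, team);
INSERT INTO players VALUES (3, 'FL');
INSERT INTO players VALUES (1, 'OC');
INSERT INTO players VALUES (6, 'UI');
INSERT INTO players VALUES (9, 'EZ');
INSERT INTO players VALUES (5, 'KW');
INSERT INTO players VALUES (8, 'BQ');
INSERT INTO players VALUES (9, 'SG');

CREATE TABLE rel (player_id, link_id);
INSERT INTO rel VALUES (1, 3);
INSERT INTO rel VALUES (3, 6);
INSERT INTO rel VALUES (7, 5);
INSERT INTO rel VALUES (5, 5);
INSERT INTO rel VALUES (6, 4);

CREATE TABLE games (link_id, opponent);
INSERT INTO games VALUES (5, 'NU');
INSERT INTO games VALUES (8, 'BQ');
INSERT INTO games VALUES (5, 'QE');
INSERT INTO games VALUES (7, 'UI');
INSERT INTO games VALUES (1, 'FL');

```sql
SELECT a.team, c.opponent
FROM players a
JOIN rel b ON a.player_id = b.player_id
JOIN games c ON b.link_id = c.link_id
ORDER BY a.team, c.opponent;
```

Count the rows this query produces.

2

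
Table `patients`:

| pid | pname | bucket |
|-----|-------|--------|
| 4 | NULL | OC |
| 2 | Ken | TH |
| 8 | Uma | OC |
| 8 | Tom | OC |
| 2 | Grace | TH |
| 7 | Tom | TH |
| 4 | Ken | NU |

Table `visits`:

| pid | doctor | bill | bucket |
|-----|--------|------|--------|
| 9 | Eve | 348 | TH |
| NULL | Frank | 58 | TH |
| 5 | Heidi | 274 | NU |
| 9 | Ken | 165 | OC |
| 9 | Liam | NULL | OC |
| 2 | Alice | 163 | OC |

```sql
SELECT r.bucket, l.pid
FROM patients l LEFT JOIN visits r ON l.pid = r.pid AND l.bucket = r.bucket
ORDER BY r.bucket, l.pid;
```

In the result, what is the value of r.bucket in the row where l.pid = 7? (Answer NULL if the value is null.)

LEFT JOIN keeps every row from `patients`; unmatched rows get NULL for `visits`'s columns.
Matching on l.pid = r.pid AND l.bucket = r.bucket. A NULL in a compared column never satisfies the condition.
- l row (pid=4, bucket=OC): no match → kept, r columns NULL.
- l row (pid=2, bucket=TH): no match → kept, r columns NULL.
- l row (pid=8, bucket=OC): no match → kept, r columns NULL.
- l row (pid=8, bucket=OC): no match → kept, r columns NULL.
- l row (pid=2, bucket=TH): no match → kept, r columns NULL.
- l row (pid=7, bucket=TH): no match → kept, r columns NULL.
- l row (pid=4, bucket=NU): no match → kept, r columns NULL.

NULL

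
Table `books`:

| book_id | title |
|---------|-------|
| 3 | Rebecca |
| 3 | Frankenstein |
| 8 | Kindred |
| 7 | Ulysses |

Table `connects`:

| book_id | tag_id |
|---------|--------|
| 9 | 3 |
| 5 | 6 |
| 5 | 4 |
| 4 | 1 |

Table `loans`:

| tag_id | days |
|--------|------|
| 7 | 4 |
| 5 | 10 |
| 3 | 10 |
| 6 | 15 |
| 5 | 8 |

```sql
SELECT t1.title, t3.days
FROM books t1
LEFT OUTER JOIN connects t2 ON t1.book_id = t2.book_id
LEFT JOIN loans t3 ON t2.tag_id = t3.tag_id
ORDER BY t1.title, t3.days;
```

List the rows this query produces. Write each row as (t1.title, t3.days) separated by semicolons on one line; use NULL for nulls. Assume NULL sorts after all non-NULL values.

(Frankenstein, NULL); (Kindred, NULL); (Rebecca, NULL); (Ulysses, NULL)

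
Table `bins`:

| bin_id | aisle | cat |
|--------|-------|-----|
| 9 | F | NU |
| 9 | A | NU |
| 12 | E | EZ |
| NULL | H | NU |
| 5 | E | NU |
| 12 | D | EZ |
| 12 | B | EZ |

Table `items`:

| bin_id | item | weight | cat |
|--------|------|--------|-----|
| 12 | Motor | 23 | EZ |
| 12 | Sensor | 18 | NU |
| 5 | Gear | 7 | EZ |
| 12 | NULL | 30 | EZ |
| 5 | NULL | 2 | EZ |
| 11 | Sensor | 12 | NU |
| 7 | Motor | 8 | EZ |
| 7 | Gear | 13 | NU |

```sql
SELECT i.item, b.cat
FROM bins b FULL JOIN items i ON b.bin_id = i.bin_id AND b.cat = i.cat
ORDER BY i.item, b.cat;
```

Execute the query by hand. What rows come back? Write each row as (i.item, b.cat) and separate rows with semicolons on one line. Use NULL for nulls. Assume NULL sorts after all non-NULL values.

(Gear, NULL); (Gear, NULL); (Motor, EZ); (Motor, EZ); (Motor, EZ); (Motor, NULL); (Sensor, NULL); (Sensor, NULL); (NULL, EZ); (NULL, EZ); (NULL, EZ); (NULL, NU); (NULL, NU); (NULL, NU); (NULL, NU); (NULL, NULL)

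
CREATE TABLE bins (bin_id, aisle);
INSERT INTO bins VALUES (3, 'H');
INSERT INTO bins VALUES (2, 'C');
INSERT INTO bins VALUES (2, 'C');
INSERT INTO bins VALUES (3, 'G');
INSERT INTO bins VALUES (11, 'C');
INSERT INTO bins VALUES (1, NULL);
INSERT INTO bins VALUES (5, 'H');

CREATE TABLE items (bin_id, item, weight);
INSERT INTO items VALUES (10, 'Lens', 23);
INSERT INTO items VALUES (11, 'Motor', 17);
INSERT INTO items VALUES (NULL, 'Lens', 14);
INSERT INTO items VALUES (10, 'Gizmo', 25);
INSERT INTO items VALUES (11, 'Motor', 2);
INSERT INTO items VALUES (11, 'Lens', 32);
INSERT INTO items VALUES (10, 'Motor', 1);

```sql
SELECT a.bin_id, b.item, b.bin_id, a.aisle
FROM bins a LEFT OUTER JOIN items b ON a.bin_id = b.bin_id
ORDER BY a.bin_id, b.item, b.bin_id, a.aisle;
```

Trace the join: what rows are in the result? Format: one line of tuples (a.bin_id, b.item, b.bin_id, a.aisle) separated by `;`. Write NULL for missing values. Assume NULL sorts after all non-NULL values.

LEFT JOIN keeps every row from `bins`; unmatched rows get NULL for `items`'s columns.
Matching on a.bin_id = b.bin_id. A NULL in a compared column never satisfies the condition.
- a row (bin_id=3): no match → kept, b columns NULL.
- a row (bin_id=2): no match → kept, b columns NULL.
- a row (bin_id=2): no match → kept, b columns NULL.
- a row (bin_id=3): no match → kept, b columns NULL.
- a row (bin_id=11): matches 3 b row(s) → 3 output row(s).
- a row (bin_id=1): no match → kept, b columns NULL.
- a row (bin_id=5): no match → kept, b columns NULL.
After projecting and ordering:
a.bin_id | b.item | b.bin_id | a.aisle
1 | NULL | NULL | NULL
2 | NULL | NULL | C
2 | NULL | NULL | C
3 | NULL | NULL | G
3 | NULL | NULL | H
5 | NULL | NULL | H
11 | Lens | 11 | C
11 | Motor | 11 | C
11 | Motor | 11 | C

(1, NULL, NULL, NULL); (2, NULL, NULL, C); (2, NULL, NULL, C); (3, NULL, NULL, G); (3, NULL, NULL, H); (5, NULL, NULL, H); (11, Lens, 11, C); (11, Motor, 11, C); (11, Motor, 11, C)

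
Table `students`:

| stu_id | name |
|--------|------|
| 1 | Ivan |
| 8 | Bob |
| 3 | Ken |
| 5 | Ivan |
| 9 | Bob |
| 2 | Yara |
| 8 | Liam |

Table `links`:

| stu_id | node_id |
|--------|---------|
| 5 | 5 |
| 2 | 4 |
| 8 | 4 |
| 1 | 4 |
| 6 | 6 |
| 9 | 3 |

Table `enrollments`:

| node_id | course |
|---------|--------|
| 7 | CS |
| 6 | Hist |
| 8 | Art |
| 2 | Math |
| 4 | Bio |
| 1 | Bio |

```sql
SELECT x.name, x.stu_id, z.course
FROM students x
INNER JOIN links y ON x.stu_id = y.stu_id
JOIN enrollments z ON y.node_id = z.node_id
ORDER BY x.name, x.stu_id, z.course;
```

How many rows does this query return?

Evaluate left to right. First `students x INNER JOIN links y` on stu_id: 6 row(s).
Then INNER JOIN `enrollments z` on node_id: keep only rows whose y.node_id appears in z.
Result: 4 row(s).

4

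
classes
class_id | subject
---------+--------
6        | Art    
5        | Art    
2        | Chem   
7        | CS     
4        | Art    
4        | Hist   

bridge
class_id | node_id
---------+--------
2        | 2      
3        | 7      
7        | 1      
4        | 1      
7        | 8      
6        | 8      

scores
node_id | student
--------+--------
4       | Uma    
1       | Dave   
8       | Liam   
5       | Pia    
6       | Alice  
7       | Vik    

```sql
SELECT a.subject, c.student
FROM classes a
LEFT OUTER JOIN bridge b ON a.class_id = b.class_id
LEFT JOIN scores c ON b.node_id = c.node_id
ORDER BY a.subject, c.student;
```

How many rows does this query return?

7

Step 1 — a LEFT JOIN b on class_id → 7 row(s).
Then LEFT JOIN `scores c` on node_id: each of those 7 rows is kept; rows whose b.node_id has no match in c get NULL for c's columns.
Result: 7 row(s).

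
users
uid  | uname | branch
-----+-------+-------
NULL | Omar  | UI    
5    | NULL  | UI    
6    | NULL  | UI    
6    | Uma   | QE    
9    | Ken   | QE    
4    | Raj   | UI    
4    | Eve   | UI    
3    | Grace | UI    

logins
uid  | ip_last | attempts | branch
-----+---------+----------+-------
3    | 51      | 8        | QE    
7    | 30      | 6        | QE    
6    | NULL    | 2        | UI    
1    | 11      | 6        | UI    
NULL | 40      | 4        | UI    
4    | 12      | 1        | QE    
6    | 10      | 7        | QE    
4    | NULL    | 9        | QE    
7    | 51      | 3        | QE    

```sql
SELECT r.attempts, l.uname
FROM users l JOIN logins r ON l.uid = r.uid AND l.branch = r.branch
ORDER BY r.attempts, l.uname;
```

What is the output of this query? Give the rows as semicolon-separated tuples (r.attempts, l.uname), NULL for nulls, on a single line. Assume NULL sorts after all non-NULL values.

(2, NULL); (7, Uma)

INNER JOIN keeps only pairs where the ON condition holds.
Matching on l.uid = r.uid AND l.branch = r.branch. A NULL in a compared column never satisfies the condition.
Matched pairs: 2.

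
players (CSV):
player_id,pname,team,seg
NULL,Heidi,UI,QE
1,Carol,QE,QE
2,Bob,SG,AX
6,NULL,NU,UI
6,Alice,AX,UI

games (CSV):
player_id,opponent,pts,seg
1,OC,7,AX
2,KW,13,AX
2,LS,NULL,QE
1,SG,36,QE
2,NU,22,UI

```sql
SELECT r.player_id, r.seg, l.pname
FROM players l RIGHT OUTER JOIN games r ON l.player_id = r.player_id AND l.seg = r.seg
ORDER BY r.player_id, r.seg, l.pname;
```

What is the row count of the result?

RIGHT JOIN keeps every row from `games`; unmatched rows get NULL for `players`'s columns.
Matching on l.player_id = r.player_id AND l.seg = r.seg. A NULL in a compared column never satisfies the condition.
- l (player_id=NULL, seg=QE) has no partner in r.
- l (player_id=1, seg=QE) pairs with 1 row(s) of r.
- l (player_id=2, seg=AX) pairs with 1 row(s) of r.
- l (player_id=6, seg=UI) has no partner in r.
- l (player_id=6, seg=UI) has no partner in r.
- plus 3 unmatched r row(s), each kept with NULL l columns.
Total: 2 matched + 3 padded = 5 rows.

5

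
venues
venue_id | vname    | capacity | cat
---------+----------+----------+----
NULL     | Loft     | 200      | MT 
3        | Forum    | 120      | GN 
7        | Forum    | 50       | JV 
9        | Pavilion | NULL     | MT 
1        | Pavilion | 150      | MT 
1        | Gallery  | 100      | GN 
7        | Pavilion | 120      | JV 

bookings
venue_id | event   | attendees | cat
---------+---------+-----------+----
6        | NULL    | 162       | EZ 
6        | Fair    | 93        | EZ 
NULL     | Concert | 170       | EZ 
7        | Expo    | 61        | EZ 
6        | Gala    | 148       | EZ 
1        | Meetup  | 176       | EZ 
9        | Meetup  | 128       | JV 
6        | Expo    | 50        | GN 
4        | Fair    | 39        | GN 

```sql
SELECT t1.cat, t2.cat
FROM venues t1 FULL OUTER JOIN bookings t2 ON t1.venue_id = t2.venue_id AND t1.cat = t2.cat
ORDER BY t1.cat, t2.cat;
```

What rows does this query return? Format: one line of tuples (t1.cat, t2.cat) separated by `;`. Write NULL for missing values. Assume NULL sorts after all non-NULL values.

(GN, NULL); (GN, NULL); (JV, NULL); (JV, NULL); (MT, NULL); (MT, NULL); (MT, NULL); (NULL, EZ); (NULL, EZ); (NULL, EZ); (NULL, EZ); (NULL, EZ); (NULL, EZ); (NULL, GN); (NULL, GN); (NULL, JV)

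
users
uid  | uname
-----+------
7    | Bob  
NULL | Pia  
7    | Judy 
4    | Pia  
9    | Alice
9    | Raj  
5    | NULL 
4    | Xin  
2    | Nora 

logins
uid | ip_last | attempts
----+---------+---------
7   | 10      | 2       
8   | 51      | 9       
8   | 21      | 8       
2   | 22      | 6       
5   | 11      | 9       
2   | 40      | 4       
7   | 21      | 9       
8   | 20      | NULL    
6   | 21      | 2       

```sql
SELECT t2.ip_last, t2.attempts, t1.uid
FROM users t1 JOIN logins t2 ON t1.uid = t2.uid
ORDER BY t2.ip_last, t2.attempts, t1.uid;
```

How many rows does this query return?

7

INNER JOIN keeps only pairs where the ON condition holds.
Matching on t1.uid = t2.uid. A NULL in a compared column never satisfies the condition.
Matched pairs: 7.
Total: 7 rows.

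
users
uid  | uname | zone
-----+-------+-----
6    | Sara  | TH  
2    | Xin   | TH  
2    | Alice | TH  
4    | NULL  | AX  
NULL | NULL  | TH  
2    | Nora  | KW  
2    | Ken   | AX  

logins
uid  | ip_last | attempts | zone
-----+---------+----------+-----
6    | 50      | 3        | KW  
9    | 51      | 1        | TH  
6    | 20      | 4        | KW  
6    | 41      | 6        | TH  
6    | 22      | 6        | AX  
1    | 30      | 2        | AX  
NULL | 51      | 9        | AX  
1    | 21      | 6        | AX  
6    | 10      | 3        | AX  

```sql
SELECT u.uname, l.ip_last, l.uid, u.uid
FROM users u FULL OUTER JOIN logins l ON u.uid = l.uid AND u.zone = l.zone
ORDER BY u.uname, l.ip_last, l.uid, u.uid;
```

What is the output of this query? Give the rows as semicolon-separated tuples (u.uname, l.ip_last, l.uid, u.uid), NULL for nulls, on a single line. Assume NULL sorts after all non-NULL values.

(Alice, NULL, NULL, 2); (Ken, NULL, NULL, 2); (Nora, NULL, NULL, 2); (Sara, 41, 6, 6); (Xin, NULL, NULL, 2); (NULL, 10, 6, NULL); (NULL, 20, 6, NULL); (NULL, 21, 1, NULL); (NULL, 22, 6, NULL); (NULL, 30, 1, NULL); (NULL, 50, 6, NULL); (NULL, 51, 9, NULL); (NULL, 51, NULL, NULL); (NULL, NULL, NULL, 4); (NULL, NULL, NULL, NULL)

FULL OUTER JOIN keeps every row from both sides; unmatched rows get NULL for the other side's columns.
Matching on u.uid = l.uid AND u.zone = l.zone. A NULL in a compared column never satisfies the condition.
- u[0] uid=6, zone=TH → 1 match(es) in l → 1 row(s).
- u[1] uid=2, zone=TH → no match; kept with NULLs on the l side.
- u[2] uid=2, zone=TH → no match; kept with NULLs on the l side.
- u[3] uid=4, zone=AX → no match; kept with NULLs on the l side.
- u[4] uid=NULL, zone=TH → no match; kept with NULLs on the l side.
- u[5] uid=2, zone=KW → no match; kept with NULLs on the l side.
- u[6] uid=2, zone=AX → no match; kept with NULLs on the l side.
- 8 l row(s) had no u match → kept, u columns NULL.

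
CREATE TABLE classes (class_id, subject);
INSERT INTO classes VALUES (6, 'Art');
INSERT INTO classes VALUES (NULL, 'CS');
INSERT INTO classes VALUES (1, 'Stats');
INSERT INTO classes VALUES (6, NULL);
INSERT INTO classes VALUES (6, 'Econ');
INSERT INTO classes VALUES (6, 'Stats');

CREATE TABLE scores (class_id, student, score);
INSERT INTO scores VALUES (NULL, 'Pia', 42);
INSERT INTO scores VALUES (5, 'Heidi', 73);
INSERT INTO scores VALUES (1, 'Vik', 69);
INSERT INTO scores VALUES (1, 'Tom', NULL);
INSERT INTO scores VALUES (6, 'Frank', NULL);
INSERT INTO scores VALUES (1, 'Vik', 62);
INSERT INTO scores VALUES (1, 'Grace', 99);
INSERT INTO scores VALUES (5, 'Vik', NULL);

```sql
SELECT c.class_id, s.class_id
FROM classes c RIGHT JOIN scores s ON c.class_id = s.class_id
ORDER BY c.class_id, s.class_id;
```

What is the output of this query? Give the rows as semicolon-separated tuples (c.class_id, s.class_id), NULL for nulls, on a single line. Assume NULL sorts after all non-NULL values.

(1, 1); (1, 1); (1, 1); (1, 1); (6, 6); (6, 6); (6, 6); (6, 6); (NULL, 5); (NULL, 5); (NULL, NULL)

RIGHT JOIN keeps every row from `scores`; unmatched rows get NULL for `classes`'s columns.
Matching on c.class_id = s.class_id. A NULL in a compared column never satisfies the condition.
- c (class_id=6) pairs with 1 row(s) of s.
- c (class_id=NULL) has no partner in s.
- c (class_id=1) pairs with 4 row(s) of s.
- c (class_id=6) pairs with 1 row(s) of s.
- c (class_id=6) pairs with 1 row(s) of s.
- c (class_id=6) pairs with 1 row(s) of s.
- plus 3 unmatched s row(s), each kept with NULL c columns.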